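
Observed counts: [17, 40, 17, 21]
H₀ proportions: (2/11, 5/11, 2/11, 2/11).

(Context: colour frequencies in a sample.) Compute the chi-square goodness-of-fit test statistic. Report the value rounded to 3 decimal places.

n = 95; E_i = n·p_i = [17.27, 43.18, 17.27, 17.27]
χ² = (17−17.27)²/17.27 + (40−43.18)²/43.18 + (17−17.27)²/17.27 + (21−17.27)²/17.27 = 1.0474
df = 3

test statistic = 1.047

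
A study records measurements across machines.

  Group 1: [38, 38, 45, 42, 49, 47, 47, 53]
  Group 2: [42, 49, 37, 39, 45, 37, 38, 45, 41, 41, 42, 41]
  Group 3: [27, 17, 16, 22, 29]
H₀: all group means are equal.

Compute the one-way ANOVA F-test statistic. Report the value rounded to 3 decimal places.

test statistic = 41.019

Group means [44.88, 41.42, 22.20], grand mean 38.680
SSB = Σnᵢ(x̄ᵢ−x̄)² = 1754.848; SSW = ΣΣ(x−x̄ᵢ)² = 470.592
MSB = 1754.848/2 = 877.4242; MSW = 470.592/22 = 21.3905
F = MSB/MSW = 41.0193
df = (2, 22)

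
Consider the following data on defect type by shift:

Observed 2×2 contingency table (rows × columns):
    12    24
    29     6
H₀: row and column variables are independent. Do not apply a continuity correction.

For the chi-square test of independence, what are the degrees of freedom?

df = (r−1)(c−1) = (2−1)·(2−1) = 1

degrees of freedom = 1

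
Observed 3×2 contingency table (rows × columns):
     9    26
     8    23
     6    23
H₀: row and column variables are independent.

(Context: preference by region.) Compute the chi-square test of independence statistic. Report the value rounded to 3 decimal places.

test statistic = 0.282

Row totals [35, 31, 29], col totals [23, 72], n=95
χ² = (9−8.47)²/8.47 + (26−26.53)²/26.53 + (8−7.51)²/7.51 + (23−23.49)²/23.49 + (6−7.02)²/7.02 + (23−21.98)²/21.98 = 0.2821
df = 2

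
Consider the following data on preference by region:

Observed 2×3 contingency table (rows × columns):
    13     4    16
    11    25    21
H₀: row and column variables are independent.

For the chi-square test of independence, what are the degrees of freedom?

df = (r−1)(c−1) = (2−1)·(3−1) = 2

degrees of freedom = 2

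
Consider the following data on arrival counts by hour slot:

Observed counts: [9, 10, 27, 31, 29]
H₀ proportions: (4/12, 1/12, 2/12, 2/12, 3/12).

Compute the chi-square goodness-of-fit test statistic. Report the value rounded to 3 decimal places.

n = 106; E_i = n·p_i = [35.33, 8.83, 17.67, 17.67, 26.50]
χ² = (9−35.33)²/35.33 + (10−8.83)²/8.83 + (27−17.67)²/17.67 + (31−17.67)²/17.67 + (29−26.50)²/26.50 = 35.0094
df = 4

test statistic = 35.009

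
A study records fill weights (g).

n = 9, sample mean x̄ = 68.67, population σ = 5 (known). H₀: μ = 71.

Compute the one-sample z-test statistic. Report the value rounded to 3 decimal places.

SE = σ/√n = 5/√9 = 1.6667
z = (x̄−μ₀)/SE = (68.67−71)/1.6667 = -1.3980

test statistic = -1.398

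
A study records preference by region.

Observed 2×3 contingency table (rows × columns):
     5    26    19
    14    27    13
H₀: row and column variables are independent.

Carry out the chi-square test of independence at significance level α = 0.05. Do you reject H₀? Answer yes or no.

reject H₀: no

Row totals [50, 54], col totals [19, 53, 32], n=104
χ² = (5−9.13)²/9.13 + (26−25.48)²/25.48 + (19−15.38)²/15.38 + (14−9.87)²/9.87 + (27−27.52)²/27.52 + (13−16.62)²/16.62 = 5.2610
df = 2
p-value (upper-tail) = 0.07204
At α=0.05: p ≥ α → fail to reject H₀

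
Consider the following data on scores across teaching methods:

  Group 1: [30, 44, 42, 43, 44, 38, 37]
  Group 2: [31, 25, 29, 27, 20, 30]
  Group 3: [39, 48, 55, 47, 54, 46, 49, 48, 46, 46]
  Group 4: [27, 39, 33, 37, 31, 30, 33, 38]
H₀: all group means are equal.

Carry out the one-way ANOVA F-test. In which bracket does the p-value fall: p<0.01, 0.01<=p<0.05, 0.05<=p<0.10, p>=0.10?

p-value bracket: p<0.01

Group means [39.71, 27.00, 47.80, 33.50], grand mean 38.258
SSB = Σnᵢ(x̄ᵢ−x̄)² = 1866.907; SSW = ΣΣ(x−x̄ᵢ)² = 543.029
MSB = 1866.907/3 = 622.3023; MSW = 543.029/27 = 20.1122
F = MSB/MSW = 30.9416
df = (3, 27)
p-value (upper-tail) = 0.00000
→ bracket: p<0.01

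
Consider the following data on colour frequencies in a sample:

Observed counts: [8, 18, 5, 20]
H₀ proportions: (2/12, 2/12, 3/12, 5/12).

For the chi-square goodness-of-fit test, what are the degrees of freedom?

df = k − 1 = 4 − 1 = 3

degrees of freedom = 3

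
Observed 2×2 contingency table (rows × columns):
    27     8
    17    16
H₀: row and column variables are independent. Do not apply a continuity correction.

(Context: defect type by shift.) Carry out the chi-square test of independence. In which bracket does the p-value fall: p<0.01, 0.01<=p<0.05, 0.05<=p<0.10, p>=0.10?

Row totals [35, 33], col totals [44, 24], n=68
χ² = (27−22.65)²/22.65 + (8−12.35)²/12.35 + (17−21.35)²/21.35 + (16−11.65)²/11.65 = 4.8848
df = 1
p-value (upper-tail) = 0.02709
→ bracket: 0.01<=p<0.05

p-value bracket: 0.01<=p<0.05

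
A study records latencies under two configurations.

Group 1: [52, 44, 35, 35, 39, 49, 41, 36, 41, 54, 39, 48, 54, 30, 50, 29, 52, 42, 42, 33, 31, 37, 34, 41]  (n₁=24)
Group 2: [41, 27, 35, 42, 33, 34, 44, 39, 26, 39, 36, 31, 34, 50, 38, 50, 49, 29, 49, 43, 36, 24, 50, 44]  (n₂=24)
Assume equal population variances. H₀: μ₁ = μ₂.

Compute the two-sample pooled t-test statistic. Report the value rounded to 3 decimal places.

test statistic = 1.194

x̄₁=41.167, s₁=7.755, n₁=24
x̄₂=38.458, s₂=7.962, n₂=24
s_p² = [23·7.755² + 23·7.962²]/46 = 61.7672
SE = √(s_p²·(1/24+1/24)) = 2.2688
t = (41.167−38.458)/2.2688 = 1.1938
df = 46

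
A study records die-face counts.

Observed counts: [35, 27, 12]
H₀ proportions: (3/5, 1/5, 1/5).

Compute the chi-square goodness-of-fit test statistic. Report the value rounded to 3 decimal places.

test statistic = 12.577

n = 74; E_i = n·p_i = [44.40, 14.80, 14.80]
χ² = (35−44.40)²/44.40 + (27−14.80)²/14.80 + (12−14.80)²/14.80 = 12.5766
df = 2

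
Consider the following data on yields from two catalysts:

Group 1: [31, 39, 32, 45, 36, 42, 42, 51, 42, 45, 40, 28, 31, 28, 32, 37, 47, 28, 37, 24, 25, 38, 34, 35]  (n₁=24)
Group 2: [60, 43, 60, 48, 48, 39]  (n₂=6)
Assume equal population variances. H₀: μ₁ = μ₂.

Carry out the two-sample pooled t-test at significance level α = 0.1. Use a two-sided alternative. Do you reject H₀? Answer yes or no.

reject H₀: yes

x̄₁=36.208, s₁=7.193, n₁=24
x̄₂=49.667, s₂=8.687, n₂=6
s_p² = [23·7.193² + 5·8.687²]/28 = 55.9747
SE = √(s_p²·(1/24+1/6)) = 3.4149
t = (36.208−49.667)/3.4149 = -3.9411
df = 28
p-value (two-sided) = 0.00049
At α=0.1: p < α → reject H₀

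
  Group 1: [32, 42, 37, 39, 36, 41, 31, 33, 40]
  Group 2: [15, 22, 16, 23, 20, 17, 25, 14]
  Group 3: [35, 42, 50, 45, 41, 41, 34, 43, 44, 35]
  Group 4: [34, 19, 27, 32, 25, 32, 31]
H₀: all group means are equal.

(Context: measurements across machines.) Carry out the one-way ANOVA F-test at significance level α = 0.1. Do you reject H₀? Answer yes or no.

reject H₀: yes

Group means [36.78, 19.00, 41.00, 28.57], grand mean 32.147
SSB = Σnᵢ(x̄ᵢ−x̄)² = 2448.995; SSW = ΣΣ(x−x̄ᵢ)² = 645.270
MSB = 2448.995/3 = 816.3316; MSW = 645.270/30 = 21.5090
F = MSB/MSW = 37.9530
df = (3, 30)
p-value (upper-tail) = 0.00000
At α=0.1: p < α → reject H₀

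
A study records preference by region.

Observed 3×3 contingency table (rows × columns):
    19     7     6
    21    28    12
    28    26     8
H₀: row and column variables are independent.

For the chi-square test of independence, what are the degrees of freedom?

degrees of freedom = 4

df = (r−1)(c−1) = (3−1)·(3−1) = 4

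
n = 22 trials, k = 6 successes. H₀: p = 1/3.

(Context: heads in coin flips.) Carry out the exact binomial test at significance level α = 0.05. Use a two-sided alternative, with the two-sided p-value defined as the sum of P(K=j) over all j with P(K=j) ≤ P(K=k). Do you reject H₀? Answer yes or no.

reject H₀: no

Exact binomial: n=22, k=6, p₀=1/3=0.3333
P(X=j) = C(n,j)·p₀^j·(1−p₀)^(n−j); p = Σ P(X=j) over j with P(X=j) ≤ P(X=6)
p-value (two-sided) = 0.65497
At α=0.05: p ≥ α → fail to reject H₀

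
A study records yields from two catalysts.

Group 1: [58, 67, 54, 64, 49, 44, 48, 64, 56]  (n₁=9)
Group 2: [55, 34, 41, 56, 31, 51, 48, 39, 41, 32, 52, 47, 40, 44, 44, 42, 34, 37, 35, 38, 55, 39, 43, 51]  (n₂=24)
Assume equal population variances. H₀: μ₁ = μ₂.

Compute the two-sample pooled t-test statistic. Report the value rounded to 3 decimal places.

test statistic = 4.377

x̄₁=56.000, s₁=8.016, n₁=9
x̄₂=42.875, s₂=7.549, n₂=24
s_p² = [8·8.016² + 23·7.549²]/31 = 58.8589
SE = √(s_p²·(1/9+1/24)) = 2.9987
t = (56.000−42.875)/2.9987 = 4.3769
df = 31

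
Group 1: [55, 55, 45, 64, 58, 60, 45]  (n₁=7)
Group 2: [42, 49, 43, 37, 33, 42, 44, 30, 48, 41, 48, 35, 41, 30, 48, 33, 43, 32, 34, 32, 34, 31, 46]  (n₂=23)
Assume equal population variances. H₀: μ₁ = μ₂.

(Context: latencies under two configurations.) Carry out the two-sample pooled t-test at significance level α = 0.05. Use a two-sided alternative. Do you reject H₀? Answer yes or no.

x̄₁=54.571, s₁=7.231, n₁=7
x̄₂=38.957, s₂=6.540, n₂=23
s_p² = [6·7.231² + 22·6.540²]/28 = 44.8097
SE = √(s_p²·(1/7+1/23)) = 2.8896
t = (54.571−38.957)/2.8896 = 5.4039
df = 28
p-value (two-sided) = 0.00001
At α=0.05: p < α → reject H₀

reject H₀: yes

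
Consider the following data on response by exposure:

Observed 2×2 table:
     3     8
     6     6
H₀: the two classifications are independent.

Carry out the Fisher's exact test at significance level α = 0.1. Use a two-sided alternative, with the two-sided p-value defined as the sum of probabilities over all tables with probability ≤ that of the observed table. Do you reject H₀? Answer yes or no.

Margins: r₁=11, r₂=12, c₁=9, c₂=14, n=23
p_obs = C(11,3)·C(12,6)/C(23,9); sum pmf over tables with pmf ≤ p_obs
p-value (two-sided) = 0.40032
At α=0.1: p ≥ α → fail to reject H₀

reject H₀: no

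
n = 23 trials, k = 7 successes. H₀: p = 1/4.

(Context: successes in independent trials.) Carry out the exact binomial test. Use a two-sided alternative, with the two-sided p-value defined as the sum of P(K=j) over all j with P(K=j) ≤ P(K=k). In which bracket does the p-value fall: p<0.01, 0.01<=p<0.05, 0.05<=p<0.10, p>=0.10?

Exact binomial: n=23, k=7, p₀=1/4=0.2500
P(X=j) = C(n,j)·p₀^j·(1−p₀)^(n−j); p = Σ P(X=j) over j with P(X=j) ≤ P(X=7)
p-value (two-sided) = 0.62949
→ bracket: p>=0.10

p-value bracket: p>=0.10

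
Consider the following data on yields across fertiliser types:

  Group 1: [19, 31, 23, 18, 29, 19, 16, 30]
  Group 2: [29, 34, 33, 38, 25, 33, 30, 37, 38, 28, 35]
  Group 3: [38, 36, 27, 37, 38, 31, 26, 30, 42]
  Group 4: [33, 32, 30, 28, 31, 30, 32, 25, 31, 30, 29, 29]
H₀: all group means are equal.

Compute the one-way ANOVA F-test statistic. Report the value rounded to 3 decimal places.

Group means [23.12, 32.73, 33.89, 30.00], grand mean 30.250
SSB = Σnᵢ(x̄ᵢ−x̄)² = 593.554; SSW = ΣΣ(x−x̄ᵢ)² = 735.946
MSB = 593.554/3 = 197.8514; MSW = 735.946/36 = 20.4429
F = MSB/MSW = 9.6782
df = (3, 36)

test statistic = 9.678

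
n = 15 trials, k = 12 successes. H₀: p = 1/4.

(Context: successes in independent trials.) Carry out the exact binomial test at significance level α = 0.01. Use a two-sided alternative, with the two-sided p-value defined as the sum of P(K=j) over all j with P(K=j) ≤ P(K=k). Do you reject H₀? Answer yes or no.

Exact binomial: n=15, k=12, p₀=1/4=0.2500
P(X=j) = C(n,j)·p₀^j·(1−p₀)^(n−j); p = Σ P(X=j) over j with P(X=j) ≤ P(X=12)
p-value (two-sided) = 0.00001
At α=0.01: p < α → reject H₀

reject H₀: yes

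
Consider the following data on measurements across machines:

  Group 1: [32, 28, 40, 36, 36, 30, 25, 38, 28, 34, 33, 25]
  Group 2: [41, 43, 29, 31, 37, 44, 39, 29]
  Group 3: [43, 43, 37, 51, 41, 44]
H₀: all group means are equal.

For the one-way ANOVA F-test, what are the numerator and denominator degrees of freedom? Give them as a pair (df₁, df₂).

k = 3 groups, N = 26 total
df = (k−1, N−k) = (3−1, 26−3) = (2, 23)

degrees of freedom = [2, 23]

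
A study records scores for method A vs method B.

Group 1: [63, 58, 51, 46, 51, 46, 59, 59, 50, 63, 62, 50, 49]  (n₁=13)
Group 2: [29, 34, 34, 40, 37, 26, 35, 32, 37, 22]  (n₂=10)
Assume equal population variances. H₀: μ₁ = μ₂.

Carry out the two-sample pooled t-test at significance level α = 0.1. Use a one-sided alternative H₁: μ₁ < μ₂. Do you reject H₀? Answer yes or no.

x̄₁=54.385, s₁=6.410, n₁=13
x̄₂=32.600, s₂=5.502, n₂=10
s_p² = [12·6.410² + 9·5.502²]/21 = 36.4513
SE = √(s_p²·(1/13+1/10)) = 2.5395
t = (54.385−32.600)/2.5395 = 8.5783
df = 21
p-value (one-sided, H₁ less) = 1.00000
At α=0.1: p ≥ α → fail to reject H₀

reject H₀: no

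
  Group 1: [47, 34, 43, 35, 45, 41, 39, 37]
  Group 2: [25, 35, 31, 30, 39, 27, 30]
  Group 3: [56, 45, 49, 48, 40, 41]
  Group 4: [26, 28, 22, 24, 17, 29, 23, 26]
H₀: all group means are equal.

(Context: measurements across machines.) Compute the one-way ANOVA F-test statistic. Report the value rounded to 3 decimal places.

test statistic = 29.810

Group means [40.12, 31.00, 46.50, 24.38], grand mean 34.897
SSB = Σnᵢ(x̄ᵢ−x̄)² = 2018.440; SSW = ΣΣ(x−x̄ᵢ)² = 564.250
MSB = 2018.440/3 = 672.8132; MSW = 564.250/25 = 22.5700
F = MSB/MSW = 29.8101
df = (3, 25)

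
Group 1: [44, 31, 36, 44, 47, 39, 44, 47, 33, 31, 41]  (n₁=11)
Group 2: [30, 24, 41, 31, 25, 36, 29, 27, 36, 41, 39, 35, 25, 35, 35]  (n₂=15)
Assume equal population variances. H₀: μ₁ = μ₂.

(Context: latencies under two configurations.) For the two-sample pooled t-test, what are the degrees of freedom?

degrees of freedom = 24

df = n₁ + n₂ − 2 = 11 + 15 − 2 = 24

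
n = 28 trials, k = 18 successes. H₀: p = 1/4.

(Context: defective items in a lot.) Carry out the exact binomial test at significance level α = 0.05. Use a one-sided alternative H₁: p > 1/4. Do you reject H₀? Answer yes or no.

Exact binomial: n=28, k=18, p₀=1/4=0.2500
P(X≥18) from Σ C(n,i)·p₀^i·(1−p₀)^(n−i)
p-value (one-sided, H₁ greater) = 0.00001
At α=0.05: p < α → reject H₀

reject H₀: yes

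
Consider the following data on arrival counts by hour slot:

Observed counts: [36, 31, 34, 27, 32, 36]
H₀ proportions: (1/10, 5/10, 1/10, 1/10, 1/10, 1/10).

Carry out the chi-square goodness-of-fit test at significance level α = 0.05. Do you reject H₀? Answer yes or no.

n = 196; E_i = n·p_i = [19.60, 98.00, 19.60, 19.60, 19.60, 19.60]
χ² = (36−19.60)²/19.60 + (31−98.00)²/98.00 + (34−19.60)²/19.60 + (27−19.60)²/19.60 + (32−19.60)²/19.60 + (36−19.60)²/19.60 = 94.4694
df = 5
p-value (upper-tail) = 0.00000
At α=0.05: p < α → reject H₀

reject H₀: yes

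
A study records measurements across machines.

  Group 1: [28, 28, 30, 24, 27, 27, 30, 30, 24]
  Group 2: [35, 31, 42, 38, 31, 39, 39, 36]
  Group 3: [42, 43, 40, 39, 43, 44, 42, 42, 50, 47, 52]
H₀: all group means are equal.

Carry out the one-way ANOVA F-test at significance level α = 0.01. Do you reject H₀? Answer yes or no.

Group means [27.56, 36.38, 44.00], grand mean 36.536
SSB = Σnᵢ(x̄ᵢ−x̄)² = 1338.867; SSW = ΣΣ(x−x̄ᵢ)² = 316.097
MSB = 1338.867/2 = 669.4335; MSW = 316.097/25 = 12.6439
F = MSB/MSW = 52.9452
df = (2, 25)
p-value (upper-tail) = 0.00000
At α=0.01: p < α → reject H₀

reject H₀: yes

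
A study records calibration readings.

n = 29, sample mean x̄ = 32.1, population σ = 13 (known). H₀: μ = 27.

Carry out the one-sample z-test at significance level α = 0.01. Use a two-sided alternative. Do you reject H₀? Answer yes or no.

SE = σ/√n = 13/√29 = 2.4140
z = (x̄−μ₀)/SE = (32.1−27)/2.4140 = 2.1126
p-value (two-sided) = 0.03463
At α=0.01: p ≥ α → fail to reject H₀

reject H₀: no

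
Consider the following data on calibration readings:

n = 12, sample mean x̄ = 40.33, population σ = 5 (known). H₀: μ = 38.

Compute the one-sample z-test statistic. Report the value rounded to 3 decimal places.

SE = σ/√n = 5/√12 = 1.4434
z = (x̄−μ₀)/SE = (40.33−38)/1.4434 = 1.6143

test statistic = 1.614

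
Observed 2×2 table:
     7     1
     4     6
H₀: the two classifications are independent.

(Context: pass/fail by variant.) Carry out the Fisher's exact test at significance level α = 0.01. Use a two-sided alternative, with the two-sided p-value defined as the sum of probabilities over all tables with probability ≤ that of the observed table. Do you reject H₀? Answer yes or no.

Margins: r₁=8, r₂=10, c₁=11, c₂=7, n=18
p_obs = C(8,7)·C(10,4)/C(18,11); sum pmf over tables with pmf ≤ p_obs
p-value (two-sided) = 0.06561
At α=0.01: p ≥ α → fail to reject H₀

reject H₀: no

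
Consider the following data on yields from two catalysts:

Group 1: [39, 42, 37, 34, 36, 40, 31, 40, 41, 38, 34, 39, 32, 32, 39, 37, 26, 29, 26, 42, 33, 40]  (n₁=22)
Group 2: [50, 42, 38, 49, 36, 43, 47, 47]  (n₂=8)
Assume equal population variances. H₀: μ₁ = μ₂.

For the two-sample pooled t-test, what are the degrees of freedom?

df = n₁ + n₂ − 2 = 22 + 8 − 2 = 28

degrees of freedom = 28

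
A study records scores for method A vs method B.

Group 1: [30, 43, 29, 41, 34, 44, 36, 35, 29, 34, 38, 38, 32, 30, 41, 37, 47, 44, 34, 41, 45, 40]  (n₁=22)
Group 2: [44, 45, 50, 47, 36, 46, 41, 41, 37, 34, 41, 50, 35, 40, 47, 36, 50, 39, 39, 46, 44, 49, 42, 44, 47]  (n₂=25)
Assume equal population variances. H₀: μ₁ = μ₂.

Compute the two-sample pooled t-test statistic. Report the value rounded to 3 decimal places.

x̄₁=37.364, s₁=5.508, n₁=22
x̄₂=42.800, s₂=4.950, n₂=25
s_p² = [21·5.508² + 24·4.950²]/45 = 27.2242
SE = √(s_p²·(1/22+1/25)) = 1.5253
t = (37.364−42.800)/1.5253 = -3.5642
df = 45

test statistic = -3.564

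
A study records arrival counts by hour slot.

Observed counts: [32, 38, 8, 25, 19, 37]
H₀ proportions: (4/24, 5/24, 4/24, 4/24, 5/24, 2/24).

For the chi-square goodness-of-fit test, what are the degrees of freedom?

degrees of freedom = 5

df = k − 1 = 6 − 1 = 5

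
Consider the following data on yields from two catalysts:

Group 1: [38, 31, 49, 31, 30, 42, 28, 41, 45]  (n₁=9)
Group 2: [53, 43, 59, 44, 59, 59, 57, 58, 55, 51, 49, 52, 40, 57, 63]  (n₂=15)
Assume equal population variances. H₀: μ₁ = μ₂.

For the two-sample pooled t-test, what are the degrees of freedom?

df = n₁ + n₂ − 2 = 9 + 15 − 2 = 22

degrees of freedom = 22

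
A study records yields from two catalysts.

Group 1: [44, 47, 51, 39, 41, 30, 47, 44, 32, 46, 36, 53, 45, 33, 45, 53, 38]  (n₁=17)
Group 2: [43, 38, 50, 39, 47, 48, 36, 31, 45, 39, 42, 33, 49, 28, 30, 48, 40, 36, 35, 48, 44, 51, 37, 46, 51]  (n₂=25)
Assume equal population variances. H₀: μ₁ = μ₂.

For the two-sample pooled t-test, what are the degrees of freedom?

df = n₁ + n₂ − 2 = 17 + 25 − 2 = 40

degrees of freedom = 40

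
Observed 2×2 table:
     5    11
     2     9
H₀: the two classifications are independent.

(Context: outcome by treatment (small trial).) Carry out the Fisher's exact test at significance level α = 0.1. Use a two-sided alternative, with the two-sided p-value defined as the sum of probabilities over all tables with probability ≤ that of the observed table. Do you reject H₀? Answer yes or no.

Margins: r₁=16, r₂=11, c₁=7, c₂=20, n=27
p_obs = C(16,5)·C(11,2)/C(27,7); sum pmf over tables with pmf ≤ p_obs
p-value (two-sided) = 0.66184
At α=0.1: p ≥ α → fail to reject H₀

reject H₀: no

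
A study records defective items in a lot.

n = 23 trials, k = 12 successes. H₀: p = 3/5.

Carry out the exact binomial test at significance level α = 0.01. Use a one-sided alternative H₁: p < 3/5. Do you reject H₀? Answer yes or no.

reject H₀: no

Exact binomial: n=23, k=12, p₀=3/5=0.6000
P(X≤12) from Σ C(n,i)·p₀^i·(1−p₀)^(n−i)
p-value (one-sided, H₁ less) = 0.28709
At α=0.01: p ≥ α → fail to reject H₀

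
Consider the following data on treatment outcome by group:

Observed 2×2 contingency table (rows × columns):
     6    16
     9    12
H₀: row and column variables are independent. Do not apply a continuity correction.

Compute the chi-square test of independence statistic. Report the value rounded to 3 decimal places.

Row totals [22, 21], col totals [15, 28], n=43
χ² = (6−7.67)²/7.67 + (16−14.33)²/14.33 + (9−7.33)²/7.33 + (12−13.67)²/13.67 = 1.1488
df = 1

test statistic = 1.149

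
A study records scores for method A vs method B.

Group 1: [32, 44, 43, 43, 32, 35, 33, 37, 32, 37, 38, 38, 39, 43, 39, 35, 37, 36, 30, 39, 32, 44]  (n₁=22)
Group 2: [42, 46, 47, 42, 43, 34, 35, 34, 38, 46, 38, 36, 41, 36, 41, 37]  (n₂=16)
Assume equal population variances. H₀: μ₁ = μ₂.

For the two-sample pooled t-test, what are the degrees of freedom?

degrees of freedom = 36

df = n₁ + n₂ − 2 = 22 + 16 − 2 = 36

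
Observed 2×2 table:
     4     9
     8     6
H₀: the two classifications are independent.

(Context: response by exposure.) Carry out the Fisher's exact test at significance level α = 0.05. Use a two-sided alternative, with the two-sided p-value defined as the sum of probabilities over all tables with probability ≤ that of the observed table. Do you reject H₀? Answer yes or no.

Margins: r₁=13, r₂=14, c₁=12, c₂=15, n=27
p_obs = C(13,4)·C(14,8)/C(27,12); sum pmf over tables with pmf ≤ p_obs
p-value (two-sided) = 0.25186
At α=0.05: p ≥ α → fail to reject H₀

reject H₀: no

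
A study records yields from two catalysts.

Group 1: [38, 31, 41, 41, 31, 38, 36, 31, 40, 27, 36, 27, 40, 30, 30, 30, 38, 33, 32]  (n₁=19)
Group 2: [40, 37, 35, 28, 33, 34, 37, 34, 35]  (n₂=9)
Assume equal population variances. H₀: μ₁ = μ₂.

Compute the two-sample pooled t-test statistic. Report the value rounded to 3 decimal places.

test statistic = -0.323

x̄₁=34.211, s₁=4.733, n₁=19
x̄₂=34.778, s₂=3.308, n₂=9
s_p² = [18·4.733² + 8·3.308²]/26 = 18.8736
SE = √(s_p²·(1/19+1/9)) = 1.7580
t = (34.211−34.778)/1.7580 = -0.3227
df = 26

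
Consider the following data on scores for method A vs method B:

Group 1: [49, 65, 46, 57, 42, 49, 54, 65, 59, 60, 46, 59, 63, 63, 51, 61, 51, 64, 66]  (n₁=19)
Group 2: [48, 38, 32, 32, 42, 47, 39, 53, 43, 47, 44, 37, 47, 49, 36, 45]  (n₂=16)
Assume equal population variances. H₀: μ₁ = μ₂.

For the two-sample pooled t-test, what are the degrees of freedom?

degrees of freedom = 33

df = n₁ + n₂ − 2 = 19 + 16 − 2 = 33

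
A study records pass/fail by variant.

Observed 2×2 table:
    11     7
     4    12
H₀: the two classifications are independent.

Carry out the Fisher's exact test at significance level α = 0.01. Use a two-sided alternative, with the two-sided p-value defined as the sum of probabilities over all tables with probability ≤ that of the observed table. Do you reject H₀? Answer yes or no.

Margins: r₁=18, r₂=16, c₁=15, c₂=19, n=34
p_obs = C(18,11)·C(16,4)/C(34,15); sum pmf over tables with pmf ≤ p_obs
p-value (two-sided) = 0.04544
At α=0.01: p ≥ α → fail to reject H₀

reject H₀: no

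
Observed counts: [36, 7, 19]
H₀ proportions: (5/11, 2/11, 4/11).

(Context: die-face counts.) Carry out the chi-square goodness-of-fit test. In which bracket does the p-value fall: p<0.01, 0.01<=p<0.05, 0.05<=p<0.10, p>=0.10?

n = 62; E_i = n·p_i = [28.18, 11.27, 22.55]
χ² = (36−28.18)²/28.18 + (7−11.27)²/11.27 + (19−22.55)²/22.55 = 4.3460
df = 2
p-value (upper-tail) = 0.11384
→ bracket: p>=0.10

p-value bracket: p>=0.10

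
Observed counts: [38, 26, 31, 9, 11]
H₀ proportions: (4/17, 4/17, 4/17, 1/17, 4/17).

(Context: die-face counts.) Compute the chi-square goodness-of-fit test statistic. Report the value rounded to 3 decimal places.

test statistic = 15.309

n = 115; E_i = n·p_i = [27.06, 27.06, 27.06, 6.76, 27.06]
χ² = (38−27.06)²/27.06 + (26−27.06)²/27.06 + (31−27.06)²/27.06 + (9−6.76)²/6.76 + (11−27.06)²/27.06 = 15.3087
df = 4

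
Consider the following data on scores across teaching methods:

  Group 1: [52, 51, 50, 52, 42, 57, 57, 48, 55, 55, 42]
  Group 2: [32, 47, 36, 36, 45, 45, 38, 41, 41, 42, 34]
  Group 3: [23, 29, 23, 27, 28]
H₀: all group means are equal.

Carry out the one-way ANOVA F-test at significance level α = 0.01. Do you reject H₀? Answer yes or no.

reject H₀: yes

Group means [51.00, 39.73, 26.00], grand mean 41.778
SSB = Σnᵢ(x̄ᵢ−x̄)² = 2226.485; SSW = ΣΣ(x−x̄ᵢ)² = 550.182
MSB = 2226.485/2 = 1113.2424; MSW = 550.182/24 = 22.9242
F = MSB/MSW = 48.5618
df = (2, 24)
p-value (upper-tail) = 0.00000
At α=0.01: p < α → reject H₀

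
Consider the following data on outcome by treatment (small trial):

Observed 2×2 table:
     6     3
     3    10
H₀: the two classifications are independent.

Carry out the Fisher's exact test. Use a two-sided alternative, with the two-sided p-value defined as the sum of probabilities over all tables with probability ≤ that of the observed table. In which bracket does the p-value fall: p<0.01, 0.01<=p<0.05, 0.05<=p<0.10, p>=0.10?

p-value bracket: 0.05<=p<0.10

Margins: r₁=9, r₂=13, c₁=9, c₂=13, n=22
p_obs = C(9,6)·C(13,3)/C(22,9); sum pmf over tables with pmf ≤ p_obs
p-value (two-sided) = 0.07890
→ bracket: 0.05<=p<0.10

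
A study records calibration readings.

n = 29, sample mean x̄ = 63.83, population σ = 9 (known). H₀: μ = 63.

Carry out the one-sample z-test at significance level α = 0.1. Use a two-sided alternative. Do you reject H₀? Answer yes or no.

SE = σ/√n = 9/√29 = 1.6713
z = (x̄−μ₀)/SE = (63.83−63)/1.6713 = 0.4966
p-value (two-sided) = 0.61945
At α=0.1: p ≥ α → fail to reject H₀

reject H₀: no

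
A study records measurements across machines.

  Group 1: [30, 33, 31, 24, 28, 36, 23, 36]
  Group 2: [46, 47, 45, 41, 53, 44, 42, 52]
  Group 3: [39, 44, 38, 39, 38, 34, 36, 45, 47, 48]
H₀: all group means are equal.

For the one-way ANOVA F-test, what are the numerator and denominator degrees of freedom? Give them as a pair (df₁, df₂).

degrees of freedom = [2, 23]

k = 3 groups, N = 26 total
df = (k−1, N−k) = (3−1, 26−3) = (2, 23)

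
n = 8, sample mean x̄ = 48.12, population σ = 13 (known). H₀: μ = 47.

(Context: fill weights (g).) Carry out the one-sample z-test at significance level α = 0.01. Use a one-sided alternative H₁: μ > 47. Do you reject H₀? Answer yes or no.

SE = σ/√n = 13/√8 = 4.5962
z = (x̄−μ₀)/SE = (48.12−47)/4.5962 = 0.2437
p-value (one-sided, H₁ greater) = 0.40374
At α=0.01: p ≥ α → fail to reject H₀

reject H₀: no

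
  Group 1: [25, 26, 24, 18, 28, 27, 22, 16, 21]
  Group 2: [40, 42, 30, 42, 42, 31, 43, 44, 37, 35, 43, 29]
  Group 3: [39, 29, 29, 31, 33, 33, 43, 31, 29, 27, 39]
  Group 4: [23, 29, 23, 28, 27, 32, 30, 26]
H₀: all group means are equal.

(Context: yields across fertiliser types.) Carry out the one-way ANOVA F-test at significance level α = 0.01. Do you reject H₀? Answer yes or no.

Group means [23.00, 38.17, 33.00, 27.25], grand mean 31.150
SSB = Σnᵢ(x̄ᵢ−x̄)² = 1347.933; SSW = ΣΣ(x−x̄ᵢ)² = 811.167
MSB = 1347.933/3 = 449.3111; MSW = 811.167/36 = 22.5324
F = MSB/MSW = 19.9407
df = (3, 36)
p-value (upper-tail) = 0.00000
At α=0.01: p < α → reject H₀

reject H₀: yes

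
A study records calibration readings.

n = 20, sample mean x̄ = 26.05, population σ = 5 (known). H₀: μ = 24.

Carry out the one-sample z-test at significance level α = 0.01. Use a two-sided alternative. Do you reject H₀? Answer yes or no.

SE = σ/√n = 5/√20 = 1.1180
z = (x̄−μ₀)/SE = (26.05−24)/1.1180 = 1.8336
p-value (two-sided) = 0.06672
At α=0.01: p ≥ α → fail to reject H₀

reject H₀: no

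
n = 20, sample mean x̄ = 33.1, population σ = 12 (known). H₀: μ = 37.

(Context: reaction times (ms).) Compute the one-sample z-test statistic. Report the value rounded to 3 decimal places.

SE = σ/√n = 12/√20 = 2.6833
z = (x̄−μ₀)/SE = (33.1−37)/2.6833 = -1.4534

test statistic = -1.453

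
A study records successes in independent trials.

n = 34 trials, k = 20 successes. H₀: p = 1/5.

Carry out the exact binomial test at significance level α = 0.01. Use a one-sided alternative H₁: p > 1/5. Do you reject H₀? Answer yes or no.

Exact binomial: n=34, k=20, p₀=1/5=0.2000
P(X≥20) from Σ C(n,i)·p₀^i·(1−p₀)^(n−i)
p-value (one-sided, H₁ greater) = 0.00000
At α=0.01: p < α → reject H₀

reject H₀: yes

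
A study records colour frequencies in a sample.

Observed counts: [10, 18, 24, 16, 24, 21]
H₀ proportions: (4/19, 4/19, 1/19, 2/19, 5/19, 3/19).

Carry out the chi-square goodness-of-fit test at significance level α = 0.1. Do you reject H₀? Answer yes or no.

n = 113; E_i = n·p_i = [23.79, 23.79, 5.95, 11.89, 29.74, 17.84]
χ² = (10−23.79)²/23.79 + (18−23.79)²/23.79 + (24−5.95)²/5.95 + (16−11.89)²/11.89 + (24−29.74)²/29.74 + (21−17.84)²/17.84 = 67.2814
df = 5
p-value (upper-tail) = 0.00000
At α=0.1: p < α → reject H₀

reject H₀: yes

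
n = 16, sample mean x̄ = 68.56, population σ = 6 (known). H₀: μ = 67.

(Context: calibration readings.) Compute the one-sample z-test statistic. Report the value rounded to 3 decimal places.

SE = σ/√n = 6/√16 = 1.5000
z = (x̄−μ₀)/SE = (68.56−67)/1.5000 = 1.0400

test statistic = 1.040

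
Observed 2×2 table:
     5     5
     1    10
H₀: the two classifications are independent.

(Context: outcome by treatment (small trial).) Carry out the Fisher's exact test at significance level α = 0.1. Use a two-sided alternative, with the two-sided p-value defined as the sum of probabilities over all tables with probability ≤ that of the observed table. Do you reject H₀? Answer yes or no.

reject H₀: yes

Margins: r₁=10, r₂=11, c₁=6, c₂=15, n=21
p_obs = C(10,5)·C(11,1)/C(21,6); sum pmf over tables with pmf ≤ p_obs
p-value (two-sided) = 0.06347
At α=0.1: p < α → reject H₀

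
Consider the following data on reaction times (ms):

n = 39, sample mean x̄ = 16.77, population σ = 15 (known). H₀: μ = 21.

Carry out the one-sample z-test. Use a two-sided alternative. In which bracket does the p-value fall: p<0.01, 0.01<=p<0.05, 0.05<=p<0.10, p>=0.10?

p-value bracket: 0.05<=p<0.10

SE = σ/√n = 15/√39 = 2.4019
z = (x̄−μ₀)/SE = (16.77−21)/2.4019 = -1.7611
p-value (two-sided) = 0.07822
→ bracket: 0.05<=p<0.10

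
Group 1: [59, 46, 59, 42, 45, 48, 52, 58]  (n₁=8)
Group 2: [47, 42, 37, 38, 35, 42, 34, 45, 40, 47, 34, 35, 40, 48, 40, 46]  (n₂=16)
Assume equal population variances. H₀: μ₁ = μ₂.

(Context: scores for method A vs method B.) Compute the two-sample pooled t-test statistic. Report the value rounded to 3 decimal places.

test statistic = 4.334

x̄₁=51.125, s₁=6.854, n₁=8
x̄₂=40.625, s₂=4.897, n₂=16
s_p² = [7·6.854² + 15·4.897²]/22 = 31.3011
SE = √(s_p²·(1/8+1/16)) = 2.4226
t = (51.125−40.625)/2.4226 = 4.3342
df = 22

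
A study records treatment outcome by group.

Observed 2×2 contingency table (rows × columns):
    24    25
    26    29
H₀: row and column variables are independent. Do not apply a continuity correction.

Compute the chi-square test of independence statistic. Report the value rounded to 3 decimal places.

test statistic = 0.030

Row totals [49, 55], col totals [50, 54], n=104
χ² = (24−23.56)²/23.56 + (25−25.44)²/25.44 + (26−26.44)²/26.44 + (29−28.56)²/28.56 = 0.0302
df = 1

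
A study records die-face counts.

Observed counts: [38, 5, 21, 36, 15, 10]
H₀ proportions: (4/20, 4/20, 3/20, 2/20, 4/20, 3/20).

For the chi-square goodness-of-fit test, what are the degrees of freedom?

df = k − 1 = 6 − 1 = 5

degrees of freedom = 5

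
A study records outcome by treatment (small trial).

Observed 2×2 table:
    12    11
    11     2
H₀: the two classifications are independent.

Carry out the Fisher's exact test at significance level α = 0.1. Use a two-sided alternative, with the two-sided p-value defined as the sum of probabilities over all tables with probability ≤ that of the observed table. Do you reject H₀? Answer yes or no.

reject H₀: yes

Margins: r₁=23, r₂=13, c₁=23, c₂=13, n=36
p_obs = C(23,12)·C(13,11)/C(36,23); sum pmf over tables with pmf ≤ p_obs
p-value (two-sided) = 0.07545
At α=0.1: p < α → reject H₀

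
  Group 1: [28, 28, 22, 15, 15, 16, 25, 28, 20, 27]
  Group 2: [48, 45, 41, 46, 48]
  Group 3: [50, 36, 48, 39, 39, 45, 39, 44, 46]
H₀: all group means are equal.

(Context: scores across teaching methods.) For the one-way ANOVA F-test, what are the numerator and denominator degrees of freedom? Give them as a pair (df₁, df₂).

degrees of freedom = [2, 21]

k = 3 groups, N = 24 total
df = (k−1, N−k) = (3−1, 24−3) = (2, 21)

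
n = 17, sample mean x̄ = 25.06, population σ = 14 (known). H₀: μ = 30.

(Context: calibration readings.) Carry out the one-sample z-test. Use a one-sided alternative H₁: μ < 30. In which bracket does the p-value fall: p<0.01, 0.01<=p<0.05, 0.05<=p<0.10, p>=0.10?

p-value bracket: 0.05<=p<0.10

SE = σ/√n = 14/√17 = 3.3955
z = (x̄−μ₀)/SE = (25.06−30)/3.3955 = -1.4549
p-value (one-sided, H₁ less) = 0.07285
→ bracket: 0.05<=p<0.10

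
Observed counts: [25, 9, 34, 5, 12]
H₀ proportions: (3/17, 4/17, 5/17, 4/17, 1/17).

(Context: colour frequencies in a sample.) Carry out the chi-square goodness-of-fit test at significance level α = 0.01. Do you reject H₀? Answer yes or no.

n = 85; E_i = n·p_i = [15.00, 20.00, 25.00, 20.00, 5.00]
χ² = (25−15.00)²/15.00 + (9−20.00)²/20.00 + (34−25.00)²/25.00 + (5−20.00)²/20.00 + (12−5.00)²/5.00 = 37.0067
df = 4
p-value (upper-tail) = 0.00000
At α=0.01: p < α → reject H₀

reject H₀: yes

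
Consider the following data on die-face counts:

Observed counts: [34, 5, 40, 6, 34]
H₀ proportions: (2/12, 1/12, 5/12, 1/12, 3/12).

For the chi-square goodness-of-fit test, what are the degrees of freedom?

df = k − 1 = 5 − 1 = 4

degrees of freedom = 4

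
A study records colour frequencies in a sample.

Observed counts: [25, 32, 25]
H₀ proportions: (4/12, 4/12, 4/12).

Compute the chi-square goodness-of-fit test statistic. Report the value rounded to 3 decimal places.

test statistic = 1.195

n = 82; E_i = n·p_i = [27.33, 27.33, 27.33]
χ² = (25−27.33)²/27.33 + (32−27.33)²/27.33 + (25−27.33)²/27.33 = 1.1951
df = 2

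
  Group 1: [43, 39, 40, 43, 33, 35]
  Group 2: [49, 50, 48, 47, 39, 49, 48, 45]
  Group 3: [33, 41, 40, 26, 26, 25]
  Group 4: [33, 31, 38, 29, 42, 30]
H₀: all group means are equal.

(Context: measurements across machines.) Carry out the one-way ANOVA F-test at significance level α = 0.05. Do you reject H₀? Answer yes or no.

Group means [38.83, 46.88, 31.83, 33.83], grand mean 38.538
SSB = Σnᵢ(x̄ᵢ−x̄)² = 959.087; SSW = ΣΣ(x−x̄ᵢ)² = 569.375
MSB = 959.087/3 = 319.6955; MSW = 569.375/22 = 25.8807
F = MSB/MSW = 12.3527
df = (3, 22)
p-value (upper-tail) = 0.00006
At α=0.05: p < α → reject H₀

reject H₀: yes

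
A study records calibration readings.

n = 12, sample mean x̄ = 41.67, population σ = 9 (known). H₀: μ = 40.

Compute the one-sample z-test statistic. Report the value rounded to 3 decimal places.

SE = σ/√n = 9/√12 = 2.5981
z = (x̄−μ₀)/SE = (41.67−40)/2.5981 = 0.6428

test statistic = 0.643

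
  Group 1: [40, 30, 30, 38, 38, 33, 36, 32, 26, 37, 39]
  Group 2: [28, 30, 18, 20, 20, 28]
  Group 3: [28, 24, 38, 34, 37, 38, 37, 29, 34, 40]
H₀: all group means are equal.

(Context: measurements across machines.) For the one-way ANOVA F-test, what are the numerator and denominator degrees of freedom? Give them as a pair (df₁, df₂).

k = 3 groups, N = 27 total
df = (k−1, N−k) = (3−1, 27−3) = (2, 24)

degrees of freedom = [2, 24]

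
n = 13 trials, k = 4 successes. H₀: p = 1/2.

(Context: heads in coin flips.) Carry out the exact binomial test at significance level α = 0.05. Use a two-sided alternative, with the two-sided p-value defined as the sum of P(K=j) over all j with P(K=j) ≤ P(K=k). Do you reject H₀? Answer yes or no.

Exact binomial: n=13, k=4, p₀=1/2=0.5000
P(X=j) = C(n,j)·p₀^j·(1−p₀)^(n−j); p = Σ P(X=j) over j with P(X=j) ≤ P(X=4)
p-value (two-sided) = 0.26685
At α=0.05: p ≥ α → fail to reject H₀

reject H₀: no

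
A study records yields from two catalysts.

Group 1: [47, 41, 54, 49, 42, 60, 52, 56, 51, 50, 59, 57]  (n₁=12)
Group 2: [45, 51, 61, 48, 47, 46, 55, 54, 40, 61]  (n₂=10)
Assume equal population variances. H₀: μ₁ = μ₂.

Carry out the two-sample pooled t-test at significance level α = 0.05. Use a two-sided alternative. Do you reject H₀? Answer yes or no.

x̄₁=51.500, s₁=6.142, n₁=12
x̄₂=50.800, s₂=6.925, n₂=10
s_p² = [11·6.142² + 9·6.925²]/20 = 42.3300
SE = √(s_p²·(1/12+1/10)) = 2.7858
t = (51.500−50.800)/2.7858 = 0.2513
df = 20
p-value (two-sided) = 0.80416
At α=0.05: p ≥ α → fail to reject H₀

reject H₀: no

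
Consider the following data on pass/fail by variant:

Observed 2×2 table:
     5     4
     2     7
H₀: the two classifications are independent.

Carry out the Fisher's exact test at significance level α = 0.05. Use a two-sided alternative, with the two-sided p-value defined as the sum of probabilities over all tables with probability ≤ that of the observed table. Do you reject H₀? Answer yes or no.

reject H₀: no

Margins: r₁=9, r₂=9, c₁=7, c₂=11, n=18
p_obs = C(9,5)·C(9,2)/C(18,7); sum pmf over tables with pmf ≤ p_obs
p-value (two-sided) = 0.33484
At α=0.05: p ≥ α → fail to reject H₀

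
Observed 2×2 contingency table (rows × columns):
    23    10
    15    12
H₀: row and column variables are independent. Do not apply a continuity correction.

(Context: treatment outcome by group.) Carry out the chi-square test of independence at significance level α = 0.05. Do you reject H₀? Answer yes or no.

reject H₀: no

Row totals [33, 27], col totals [38, 22], n=60
χ² = (23−20.90)²/20.90 + (10−12.10)²/12.10 + (15−17.10)²/17.10 + (12−9.90)²/9.90 = 1.2788
df = 1
p-value (upper-tail) = 0.25812
At α=0.05: p ≥ α → fail to reject H₀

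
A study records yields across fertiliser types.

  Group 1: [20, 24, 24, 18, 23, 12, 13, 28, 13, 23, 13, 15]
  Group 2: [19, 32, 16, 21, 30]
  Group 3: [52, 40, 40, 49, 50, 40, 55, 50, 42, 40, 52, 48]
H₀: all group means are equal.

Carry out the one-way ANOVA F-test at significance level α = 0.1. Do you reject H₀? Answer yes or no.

reject H₀: yes

Group means [18.83, 23.60, 46.50], grand mean 31.103
SSB = Σnᵢ(x̄ᵢ−x̄)² = 4932.823; SSW = ΣΣ(x−x̄ᵢ)² = 889.867
MSB = 4932.823/2 = 2466.4115; MSW = 889.867/26 = 34.2256
F = MSB/MSW = 72.0633
df = (2, 26)
p-value (upper-tail) = 0.00000
At α=0.1: p < α → reject H₀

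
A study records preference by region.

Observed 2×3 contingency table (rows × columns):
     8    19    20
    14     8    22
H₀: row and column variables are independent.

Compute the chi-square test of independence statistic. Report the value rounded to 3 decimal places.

Row totals [47, 44], col totals [22, 27, 42], n=91
χ² = (8−11.36)²/11.36 + (19−13.95)²/13.95 + (20−21.69)²/21.69 + (14−10.64)²/10.64 + (8−13.05)²/13.05 + (22−20.31)²/20.31 = 6.1208
df = 2

test statistic = 6.121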